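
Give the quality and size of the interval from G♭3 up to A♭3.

major second

G to A spans two letter names (G-A), so the interval is some kind of second.
The major second spans 2 semitones, and Gb3 to Ab3 is exactly 2 semitones — so this is a major second.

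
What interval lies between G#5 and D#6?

G to D spans five letter names (G-A-B-C-D) — that makes it a fifth of some quality.
The perfect fifth spans 7 semitones, and G#5 to D#6 is exactly 7 semitones — so this is a perfect fifth.

perfect fifth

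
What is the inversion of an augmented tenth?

First reduce the compound augmented tenth to its simple form, an augmented third.
The rule of nine gives the new number: 9 − 3 = 6, so a third becomes a sixth.
Quality inverts too: augmented becomes diminished. That makes the inversion a diminished sixth.

d6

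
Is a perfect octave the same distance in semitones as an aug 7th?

Yes

A perfect octave = 12 semitones = an augmented seventh; enharmonically equal.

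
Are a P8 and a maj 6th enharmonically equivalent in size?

No

12 semitones (perfect octave) vs 9 semitones (major sixth): not equal.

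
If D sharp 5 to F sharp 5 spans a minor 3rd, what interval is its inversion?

The rule of nine gives the new number: 9 − 3 = 6, so a third becomes a sixth.
And minor becomes major under inversion, so we get a major sixth.

M6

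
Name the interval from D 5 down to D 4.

perfect octave

Descending from D5 to D4 is the same interval as ascending D4 to D5.
D to D is the same letter name, plus an octave: an octave.
D4 to D5 is 12 semitones, matching the perfect octave exactly, so the quality is perfect.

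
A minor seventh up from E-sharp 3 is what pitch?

Seven letter names up from E: D.
A minor seventh spans 10 semitones, so from E#3 the target pitch is D#4.

D-sharp 4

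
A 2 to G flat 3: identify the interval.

A to G spans seven letter names (A-B-C-D-E-F-G) — that makes it a seventh of some quality.
A2 to Gb3 spans 9 semitones — two semitones narrower than the major seventh (11) — giving a diminished seventh.

diminished 7th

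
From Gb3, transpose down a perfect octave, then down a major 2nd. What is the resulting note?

Down a perfect octave from Gb3: Gb2 (12 semitones down).
Gb2 down a major second → Fb2 (2 semitones).

Fb2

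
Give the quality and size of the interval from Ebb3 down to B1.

doubly diminished eleventh

Descending from Ebb3 to B1 is the same interval as ascending B1 to Ebb3.
B to E spans four letter names (B-C-D-E), plus an octave: an eleventh.
A perfect eleventh would be 17 semitones; B1 to Ebb3 is 15, two semitones narrower, so the interval is doubly diminished.
(Equivalently, a compound doubly diminished fourth: a doubly diminished fourth plus an octave.)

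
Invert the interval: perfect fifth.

The rule of nine gives the new number: 9 − 5 = 4, so a fifth becomes a fourth.
The quality also flips — perfect stays perfect — giving a perfect fourth.

perfect fourth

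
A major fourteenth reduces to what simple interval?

Each octave removed subtracts seven from the number: 14 − 7 = 7.
That makes a major fourteenth a compound major seventh — an octave plus a major seventh.

major 7th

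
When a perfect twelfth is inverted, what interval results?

perfect 4th

First reduce the compound perfect twelfth to its simple form, a perfect fifth.
Interval numbers invert to sum to nine: 5 + 4 = 9, so a fifth inverts to a fourth.
And perfect stays perfect under inversion, so we get a perfect fourth.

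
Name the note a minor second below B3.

A#3

Two letter names down from B: A.
A minor second spans 1 semitone, so from B3 the target pitch is A#3.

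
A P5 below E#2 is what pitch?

Counting five letter names down from E lands on A.
Moving 7 semitones down from E#2 (the size of a perfect fifth) reaches A#1.

A#1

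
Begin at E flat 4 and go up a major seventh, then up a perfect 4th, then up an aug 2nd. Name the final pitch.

A sharp 5

Eb4 up a major seventh → D5 (11 semitones).
D5 up a perfect fourth → G5 (5 semitones).
An augmented second up from G5 is A#5.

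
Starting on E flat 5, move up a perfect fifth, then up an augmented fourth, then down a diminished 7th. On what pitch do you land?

A perfect fifth up from Eb5 is Bb5.
An augmented fourth up from Bb5 is E6.
E6 down a diminished seventh → F##5 (9 semitones).

F double-sharp 5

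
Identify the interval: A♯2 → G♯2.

Descending from A#2 to G#2 is the same interval as ascending G#2 to A#2.
G to A spans two letter names (G-A) — that makes it a second of some quality.
G#2 to A#2 is 2 semitones, matching the major second exactly, so the quality is major.

major 2nd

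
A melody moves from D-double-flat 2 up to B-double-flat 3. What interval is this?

major thirteenth

D to B spans six letter names (D-E-F-G-A-B), plus an octave — that makes it a thirteenth of some quality.
Dbb2 to Bbb3 is 21 semitones, matching the major thirteenth exactly, so the quality is major.
(Equivalently, a compound major sixth: a major sixth plus an octave.)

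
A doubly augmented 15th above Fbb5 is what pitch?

The letter stays F (same as the start), shifted two octaves up.
Moving 26 semitones up from Fbb5 (the size of a doubly augmented fifteenth) reaches F7.

F7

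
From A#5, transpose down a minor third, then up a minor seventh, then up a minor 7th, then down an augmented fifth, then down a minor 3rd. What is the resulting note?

A minor third down from A#5 is F##5.
F##5 up a minor seventh → E#6 (10 semitones).
Up a minor seventh from E#6: D#7 (10 semitones up).
Down an augmented fifth from D#7: G6 (8 semitones down).
G6 down a minor third → E6 (3 semitones).

E6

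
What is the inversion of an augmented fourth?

Inverted interval numbers add to nine, so a fourth pairs with a fifth (4 + 5 = 9).
Quality inverts too: augmented becomes diminished. That makes the inversion a diminished fifth.

diminished fifth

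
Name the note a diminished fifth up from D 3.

A-flat 3

The fifth takes the letter from D up to A.
A diminished fifth spans 6 semitones, so from D3 the target pitch is Ab3.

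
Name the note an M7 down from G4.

The seventh takes the letter from G down to A.
Moving 11 semitones down from G4 (the size of a major seventh) reaches Ab3.

Ab3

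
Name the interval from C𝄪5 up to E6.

diminished 10th

C to E spans three letter names (C-D-E), plus an octave, so the interval is some kind of tenth.
A major tenth would be 16 semitones; C##5 to E6 is 14, two semitones narrower, so the interval is diminished.
(Equivalently, a compound diminished third: a diminished third plus an octave.)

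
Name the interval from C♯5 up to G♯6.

C to G spans five letter names (C-D-E-F-G), plus an octave, so the interval is some kind of twelfth.
Counting semitones, C#5→G#6 is 19, which is the perfect twelfth.
(Equivalently, a compound perfect fifth: a perfect fifth plus an octave.)

perfect twelfth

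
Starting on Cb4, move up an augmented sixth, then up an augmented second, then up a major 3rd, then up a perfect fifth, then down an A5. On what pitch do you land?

Up an augmented sixth from Cb4: A4 (10 semitones up).
A4 up an augmented second → B#4 (3 semitones).
Up a major third from B#4: D##5 (4 semitones up).
Up a perfect fifth from D##5: A##5 (7 semitones up).
A##5 down an augmented fifth → D#5 (8 semitones).

D#5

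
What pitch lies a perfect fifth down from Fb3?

Bbb2

Five letter names down from F: B.
A perfect fifth is 7 semitones; 7 semitones down from Fb3 gives Bbb2.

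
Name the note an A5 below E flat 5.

A double-flat 4

Five letter names down from E: A.
An augmented fifth is 8 semitones; 8 semitones down from Eb5 gives Abb4.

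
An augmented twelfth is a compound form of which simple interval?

Take out an octave (7 from the number): 12 − 7 = 5.
Quality carries through unchanged, so the simple form is an augmented fifth.

A5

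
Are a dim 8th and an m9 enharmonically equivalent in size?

A diminished octave is 11 semitones but a minor ninth is 13 semitones — different sizes.

No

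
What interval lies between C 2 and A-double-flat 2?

diminished 6th

C to A spans six letter names (C-D-E-F-G-A) — that makes it a sixth of some quality.
The major sixth is 9 semitones; here we have 7, two semitones narrower: diminished.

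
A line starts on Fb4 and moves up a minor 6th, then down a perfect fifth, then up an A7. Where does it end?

F5

Up a minor sixth from Fb4: Dbb5 (8 semitones up).
A perfect fifth down from Dbb5 is Gbb4.
Up an augmented seventh from Gbb4: F5 (12 semitones up).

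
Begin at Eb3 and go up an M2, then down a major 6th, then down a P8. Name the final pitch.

Ab1

Up a major second from Eb3: F3 (2 semitones up).
A major sixth down from F3 is Ab2.
Down a perfect octave from Ab2: Ab1 (12 semitones down).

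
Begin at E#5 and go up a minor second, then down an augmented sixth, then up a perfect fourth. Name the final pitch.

Db5

A minor second up from E#5 is F#5.
An augmented sixth down from F#5 is Ab4.
Up a perfect fourth from Ab4: Db5 (5 semitones up).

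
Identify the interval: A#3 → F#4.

minor 6th

A to F spans six letter names (A-B-C-D-E-F) — that makes it a sixth of some quality.
At 8 semitones, A#3→F#4 falls one short of a major sixth: minor.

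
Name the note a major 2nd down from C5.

Counting two letter names down from C lands on B.
A major second spans 2 semitones, so from C5 the target pitch is Bb4.

Bb4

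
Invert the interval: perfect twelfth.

perfect 4th

First reduce the compound perfect twelfth to its simple form, a perfect fifth.
Interval numbers invert to sum to nine: 5 + 4 = 9, so a fifth inverts to a fourth.
And perfect stays perfect under inversion, so we get a perfect fourth.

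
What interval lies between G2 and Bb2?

G to B spans three letter names (G-A-B), so the interval is some kind of third.
At 3 semitones, G2→Bb2 falls one short of a major third: minor.

minor third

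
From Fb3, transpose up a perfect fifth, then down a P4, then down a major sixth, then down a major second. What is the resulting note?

A perfect fifth up from Fb3 is Cb4.
Down a perfect fourth from Cb4: Gb3 (5 semitones down).
Down a major sixth from Gb3: Bbb2 (9 semitones down).
Bbb2 down a major second → Abb2 (2 semitones).

Abb2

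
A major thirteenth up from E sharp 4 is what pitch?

Six letters up from E (plus an octave) reaches C.
A major thirteenth spans 21 semitones, so from E#4 the target pitch is C##6.

C double-sharp 6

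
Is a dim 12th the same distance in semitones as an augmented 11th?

Yes

Both span 18 semitones: a diminished twelfth and an augmented eleventh are the same chromatic distance.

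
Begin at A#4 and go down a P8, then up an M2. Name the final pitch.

A#4 down a perfect octave → A#3 (12 semitones).
Up a major second from A#3: B#3 (2 semitones up).

B#3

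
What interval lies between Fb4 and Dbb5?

m6

F to D spans six letter names (F-G-A-B-C-D): a sixth.
A major sixth would be 9 semitones, but Fb4 to Dbb5 is 8 — one semitone narrower, making it a minor sixth.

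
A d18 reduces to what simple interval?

Subtracting seven from the interval number removes an octave: 18 − 14 = 4.
Quality carries through unchanged, so the simple form is a diminished fourth.

d4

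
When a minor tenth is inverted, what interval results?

First reduce the compound minor tenth to its simple form, a minor third.
Interval numbers invert to sum to nine: 3 + 6 = 9, so a third inverts to a sixth.
And minor becomes major under inversion, so we get a major sixth.

major 6th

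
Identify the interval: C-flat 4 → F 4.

C to F spans four letter names (C-D-E-F): a fourth.
A perfect fourth would be 5 semitones; Cb4 to F4 is 6, one semitone wider, so the interval is augmented.

augmented fourth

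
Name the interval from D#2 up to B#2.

D to B spans six letter names (D-E-F-G-A-B): a sixth.
D#2 to B#2 is 9 semitones, matching the major sixth exactly, so the quality is major.

M6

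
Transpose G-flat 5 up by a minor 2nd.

A-double-flat 5

Two letter names up from G: A.
A minor second spans 1 semitone, so from Gb5 the target pitch is Abb5.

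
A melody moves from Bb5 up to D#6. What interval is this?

A3

B to D spans three letter names (B-C-D), so the interval is some kind of third.
The major third is 4 semitones; here we have 5, one semitone wider: augmented.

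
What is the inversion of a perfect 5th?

The rule of nine gives the new number: 9 − 5 = 4, so a fifth becomes a fourth.
And perfect stays perfect under inversion, so we get a perfect fourth.

P4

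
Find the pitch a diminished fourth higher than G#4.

C5

Counting four letter names up from G lands on C.
Moving 4 semitones up from G#4 (the size of a diminished fourth) reaches C5.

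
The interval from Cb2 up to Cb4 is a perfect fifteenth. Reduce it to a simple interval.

P8

Each octave removed subtracts seven from the number: 15 − 7 = 8.
That makes a perfect fifteenth a compound perfect octave — an octave plus a perfect octave.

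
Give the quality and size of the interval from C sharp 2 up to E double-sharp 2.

C to E spans three letter names (C-D-E): a third.
C#2 to E##2 spans 5 semitones — one semitone wider than the major third (4) — giving an augmented third.

augmented third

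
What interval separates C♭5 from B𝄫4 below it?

Descending from Cb5 to Bbb4 is the same interval as ascending Bbb4 to Cb5.
B to C spans two letter names (B-C): a second.
Counting semitones, Bbb4→Cb5 is 2, which is the major second.

major 2nd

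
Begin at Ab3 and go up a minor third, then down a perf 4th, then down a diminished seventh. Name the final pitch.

A2

Up a minor third from Ab3: Cb4 (3 semitones up).
Down a perfect fourth from Cb4: Gb3 (5 semitones down).
Gb3 down a diminished seventh → A2 (9 semitones).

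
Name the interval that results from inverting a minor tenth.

major sixth

First reduce the compound minor tenth to its simple form, a minor third.
The rule of nine gives the new number: 9 − 3 = 6, so a third becomes a sixth.
Quality inverts too: minor becomes major. That makes the inversion a major sixth.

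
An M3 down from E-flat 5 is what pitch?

The third takes the letter from E down to C.
A major third is 4 semitones; 4 semitones down from Eb5 gives Cb5.

C-flat 5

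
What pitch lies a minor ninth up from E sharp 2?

F sharp 3

The ninth's letter: E up two letter names plus an octave → F.
A minor ninth spans 13 semitones, so from E#2 the target pitch is F#3.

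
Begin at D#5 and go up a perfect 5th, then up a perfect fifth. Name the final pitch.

D#5 up a perfect fifth → A#5 (7 semitones).
A#5 up a perfect fifth → E#6 (7 semitones).

E#6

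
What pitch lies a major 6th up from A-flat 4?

Six letter names up from A: F.
A major sixth is 9 semitones; 9 semitones up from Ab4 gives F5.

F 5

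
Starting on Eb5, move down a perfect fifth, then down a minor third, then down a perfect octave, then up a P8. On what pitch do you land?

Eb5 down a perfect fifth → Ab4 (7 semitones).
Ab4 down a minor third → F4 (3 semitones).
Down a perfect octave from F4: F3 (12 semitones down).
Up a perfect octave from F3: F4 (12 semitones up).

F4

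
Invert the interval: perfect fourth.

Inverted interval numbers add to nine, so a fourth pairs with a fifth (4 + 5 = 9).
And perfect stays perfect under inversion, so we get a perfect fifth.

perfect fifth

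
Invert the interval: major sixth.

Inverted interval numbers add to nine, so a sixth pairs with a third (6 + 3 = 9).
Quality inverts too: major becomes minor. That makes the inversion a minor third.

m3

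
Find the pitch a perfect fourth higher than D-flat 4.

G-flat 4

The fourth takes the letter from D up to G.
Moving 5 semitones up from Db4 (the size of a perfect fourth) reaches Gb4.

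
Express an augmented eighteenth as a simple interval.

Subtracting seven from the interval number removes an octave: 18 − 14 = 4.
That makes an augmented eighteenth a compound augmented fourth — 2 octaves plus an augmented fourth.

augmented 4th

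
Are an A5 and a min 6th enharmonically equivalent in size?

Both span 8 semitones: an augmented fifth and a minor sixth are the same chromatic distance.

Yes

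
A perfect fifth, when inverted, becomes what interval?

P4

Interval numbers invert to sum to nine: 5 + 4 = 9, so a fifth inverts to a fourth.
And perfect stays perfect under inversion, so we get a perfect fourth.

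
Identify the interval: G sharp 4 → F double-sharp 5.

major seventh

G to F spans seven letter names (G-A-B-C-D-E-F), so the interval is some kind of seventh.
The major seventh spans 11 semitones, and G#4 to F##5 is exactly 11 semitones — so this is a major seventh.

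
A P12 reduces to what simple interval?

perfect fifth

Each octave removed subtracts seven from the number: 12 − 7 = 5.
So a perfect twelfth is an octave plus a perfect fifth. The quality is unchanged.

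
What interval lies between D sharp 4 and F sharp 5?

minor 10th

D to F spans three letter names (D-E-F), plus an octave, so the interval is some kind of tenth.
At 15 semitones, D#4→F#5 falls one short of a major tenth: minor.
(Equivalently, a compound minor third: a minor third plus an octave.)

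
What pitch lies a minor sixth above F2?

Db3

The sixth takes the letter from F up to D.
A minor sixth spans 8 semitones, so from F2 the target pitch is Db3.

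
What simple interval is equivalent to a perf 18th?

perfect 4th

Subtracting seven from the interval number removes an octave: 18 − 14 = 4.
That makes a perfect eighteenth a compound perfect fourth — 2 octaves plus a perfect fourth.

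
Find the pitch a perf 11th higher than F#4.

Four letters up from F (plus an octave) reaches B.
A perfect eleventh spans 17 semitones, so from F#4 the target pitch is B5.

B5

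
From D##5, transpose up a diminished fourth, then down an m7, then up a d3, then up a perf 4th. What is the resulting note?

A diminished fourth up from D##5 is G#5.
G#5 down a minor seventh → A#4 (10 semitones).
A#4 up a diminished third → C5 (2 semitones).
Up a perfect fourth from C5: F5 (5 semitones up).

F5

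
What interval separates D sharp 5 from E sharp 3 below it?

Descending from D#5 to E#3 is the same interval as ascending E#3 to D#5.
E to D spans seven letter names (E-F-G-A-B-C-D), plus an octave: a fourteenth.
E#3 to D#5 is 22 semitones, a half step short of the major fourteenth (23), so this is minor.
(Equivalently, a compound minor seventh: a minor seventh plus an octave.)

minor 14th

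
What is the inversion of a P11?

First reduce the compound perfect eleventh to its simple form, a perfect fourth.
Interval numbers invert to sum to nine: 4 + 5 = 9, so a fourth inverts to a fifth.
Quality inverts too: perfect stays perfect. That makes the inversion a perfect fifth.

perfect fifth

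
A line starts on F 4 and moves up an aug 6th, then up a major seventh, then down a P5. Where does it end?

Up an augmented sixth from F4: D#5 (10 semitones up).
D#5 up a major seventh → C##6 (11 semitones).
A perfect fifth down from C##6 is F##5.

F double-sharp 5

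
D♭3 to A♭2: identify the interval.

Descending from Db3 to Ab2 is the same interval as ascending Ab2 to Db3.
A to D spans four letter names (A-B-C-D): a fourth.
Ab2 to Db3 is 5 semitones, matching the perfect fourth exactly, so the quality is perfect.

perfect fourth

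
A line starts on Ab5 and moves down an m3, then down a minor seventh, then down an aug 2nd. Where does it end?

Down a minor third from Ab5: F5 (3 semitones down).
Down a minor seventh from F5: G4 (10 semitones down).
An augmented second down from G4 is Fb4.

Fb4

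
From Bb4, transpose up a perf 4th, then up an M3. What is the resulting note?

G5

Up a perfect fourth from Bb4: Eb5 (5 semitones up).
Up a major third from Eb5: G5 (4 semitones up).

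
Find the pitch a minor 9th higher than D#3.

Two letters up from D (plus an octave) reaches E.
Moving 13 semitones up from D#3 (the size of a minor ninth) reaches E4.

E4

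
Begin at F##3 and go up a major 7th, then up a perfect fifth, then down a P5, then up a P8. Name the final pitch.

Up a major seventh from F##3: E##4 (11 semitones up).
A perfect fifth up from E##4 is B##4.
B##4 down a perfect fifth → E##4 (7 semitones).
A perfect octave up from E##4 is E##5.

E##5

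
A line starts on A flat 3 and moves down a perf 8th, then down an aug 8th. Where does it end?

A double-flat 1

Down a perfect octave from Ab3: Ab2 (12 semitones down).
Ab2 down an augmented octave → Abb1 (13 semitones).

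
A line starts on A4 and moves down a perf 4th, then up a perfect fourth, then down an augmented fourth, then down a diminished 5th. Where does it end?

A4 down a perfect fourth → E4 (5 semitones).
E4 up a perfect fourth → A4 (5 semitones).
Down an augmented fourth from A4: Eb4 (6 semitones down).
Eb4 down a diminished fifth → A3 (6 semitones).

A3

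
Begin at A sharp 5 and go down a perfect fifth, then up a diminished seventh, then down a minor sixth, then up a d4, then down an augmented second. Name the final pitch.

Down a perfect fifth from A#5: D#5 (7 semitones down).
A diminished seventh up from D#5 is C6.
C6 down a minor sixth → E5 (8 semitones).
A diminished fourth up from E5 is Ab5.
Down an augmented second from Ab5: Gbb5 (3 semitones down).

G double-flat 5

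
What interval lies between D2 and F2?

D to F spans three letter names (D-E-F), so the interval is some kind of third.
D2 to F2 is 3 semitones, a half step short of the major third (4), so this is minor.

minor third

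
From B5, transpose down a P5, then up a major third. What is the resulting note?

Down a perfect fifth from B5: E5 (7 semitones down).
Up a major third from E5: G#5 (4 semitones up).

G#5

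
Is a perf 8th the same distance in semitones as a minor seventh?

No

12 semitones (perfect octave) vs 10 semitones (minor seventh): not equal.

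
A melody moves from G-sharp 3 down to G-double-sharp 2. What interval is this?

Descending from G#3 to G##2 is the same interval as ascending G##2 to G#3.
G to G is the same letter name, plus an octave: an octave.
The perfect octave is 12 semitones; here we have 11, one semitone narrower: diminished.

diminished octave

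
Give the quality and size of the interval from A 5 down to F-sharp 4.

Descending from A5 to F#4 is the same interval as ascending F#4 to A5.
F to A spans three letter names (F-G-A), plus an octave — that makes it a tenth of some quality.
A major tenth would be 16 semitones, but F#4 to A5 is 15 — one semitone narrower, making it a minor tenth.
(Equivalently, a compound minor third: a minor third plus an octave.)

minor 10th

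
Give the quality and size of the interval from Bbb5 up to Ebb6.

B to E spans four letter names (B-C-D-E) — that makes it a fourth of some quality.
Bbb5 to Ebb6 is 5 semitones, matching the perfect fourth exactly, so the quality is perfect.

perfect fourth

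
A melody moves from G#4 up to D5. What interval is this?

G to D spans five letter names (G-A-B-C-D): a fifth.
The perfect fifth is 7 semitones; here we have 6, one semitone narrower: diminished.

d5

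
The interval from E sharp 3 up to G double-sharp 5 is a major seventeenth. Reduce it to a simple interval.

major 3rd

Take out 2 octaves (14 from the number): 17 − 14 = 3.
That makes a major seventeenth a compound major third — 2 octaves plus a major third.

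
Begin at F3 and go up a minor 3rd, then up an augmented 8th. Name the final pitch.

F3 up a minor third → Ab3 (3 semitones).
Up an augmented octave from Ab3: A4 (13 semitones up).

A4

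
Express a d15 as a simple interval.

diminished 8th

Subtracting seven from the interval number removes an octave: 15 − 7 = 8.
So a diminished fifteenth is an octave plus a diminished octave. The quality is unchanged.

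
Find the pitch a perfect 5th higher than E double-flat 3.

B double-flat 3

The fifth takes the letter from E up to B.
A perfect fifth spans 7 semitones, so from Ebb3 the target pitch is Bbb3.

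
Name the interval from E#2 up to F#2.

E to F spans two letter names (E-F), so the interval is some kind of second.
E#2 to F#2 is 1 semitone, a half step short of the major second (2), so this is minor.

minor 2nd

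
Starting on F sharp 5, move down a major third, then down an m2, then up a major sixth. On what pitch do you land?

Down a major third from F#5: D5 (4 semitones down).
Down a minor second from D5: C#5 (1 semitone down).
A major sixth up from C#5 is A#5.

A sharp 5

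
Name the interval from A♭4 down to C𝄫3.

Descending from Ab4 to Cbb3 is the same interval as ascending Cbb3 to Ab4.
C to A spans six letter names (C-D-E-F-G-A), plus an octave: a thirteenth.
Cbb3 to Ab4 spans 22 semitones — one semitone wider than the major thirteenth (21) — giving an augmented thirteenth.
(Equivalently, a compound augmented sixth: an augmented sixth plus an octave.)

augmented thirteenth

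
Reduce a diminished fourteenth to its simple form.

diminished seventh

Subtracting seven from the interval number removes an octave: 14 − 7 = 7.
So a diminished fourteenth is an octave plus a diminished seventh. The quality is unchanged.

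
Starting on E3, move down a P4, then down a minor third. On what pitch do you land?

Down a perfect fourth from E3: B2 (5 semitones down).
B2 down a minor third → G#2 (3 semitones).

G#2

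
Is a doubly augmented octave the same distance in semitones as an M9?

A doubly augmented octave = 14 semitones = a major ninth; enharmonically equal.

Yes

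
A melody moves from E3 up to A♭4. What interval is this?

diminished 11th

E to A spans four letter names (E-F-G-A), plus an octave: an eleventh.
The perfect eleventh is 17 semitones; here we have 16, one semitone narrower: diminished.
(Equivalently, a compound diminished fourth: a diminished fourth plus an octave.)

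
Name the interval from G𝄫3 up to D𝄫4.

G to D spans five letter names (G-A-B-C-D): a fifth.
Counting semitones, Gbb3→Dbb4 is 7, which is the perfect fifth.

perfect 5th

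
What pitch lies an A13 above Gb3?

The thirteenth's letter: G up six letter names plus an octave → E.
An augmented thirteenth is 22 semitones; 22 semitones up from Gb3 gives E5.

E5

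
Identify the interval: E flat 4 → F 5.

E to F spans two letter names (E-F), plus an octave — that makes it a ninth of some quality.
Counting semitones, Eb4→F5 is 14, which is the major ninth.
(Equivalently, a compound major second: a major second plus an octave.)

M9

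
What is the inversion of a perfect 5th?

perfect 4th

Interval numbers invert to sum to nine: 5 + 4 = 9, so a fifth inverts to a fourth.
Quality inverts too: perfect stays perfect. That makes the inversion a perfect fourth.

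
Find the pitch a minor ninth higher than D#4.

Two letters up from D (plus an octave) reaches E.
Moving 13 semitones up from D#4 (the size of a minor ninth) reaches E5.

E5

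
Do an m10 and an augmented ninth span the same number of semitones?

Yes

A minor tenth = 15 semitones = an augmented ninth; enharmonically equal.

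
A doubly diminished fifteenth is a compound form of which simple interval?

Take out an octave (7 from the number): 15 − 7 = 8.
That makes a doubly diminished fifteenth a compound doubly diminished octave — an octave plus a doubly diminished octave.

doubly diminished octave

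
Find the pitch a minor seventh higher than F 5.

E-flat 6

The seventh takes the letter from F up to E.
A minor seventh spans 10 semitones, so from F5 the target pitch is Eb6.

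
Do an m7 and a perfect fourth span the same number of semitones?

A minor seventh is 10 semitones but a perfect fourth is 5 semitones — different sizes.

No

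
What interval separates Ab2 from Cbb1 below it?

Descending from Ab2 to Cbb1 is the same interval as ascending Cbb1 to Ab2.
C to A spans six letter names (C-D-E-F-G-A), plus an octave: a thirteenth.
Cbb1 to Ab2 spans 22 semitones — one semitone wider than the major thirteenth (21) — giving an augmented thirteenth.
(Equivalently, a compound augmented sixth: an augmented sixth plus an octave.)

augmented thirteenth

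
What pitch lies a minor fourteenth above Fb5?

Ebb7

The fourteenth's letter: F up seven letter names plus an octave → E.
A minor fourteenth is 22 semitones; 22 semitones up from Fb5 gives Ebb7.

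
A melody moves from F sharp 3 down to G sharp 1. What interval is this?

m14

Descending from F#3 to G#1 is the same interval as ascending G#1 to F#3.
G to F spans seven letter names (G-A-B-C-D-E-F), plus an octave, so the interval is some kind of fourteenth.
G#1 to F#3 is 22 semitones, a half step short of the major fourteenth (23), so this is minor.
(Equivalently, a compound minor seventh: a minor seventh plus an octave.)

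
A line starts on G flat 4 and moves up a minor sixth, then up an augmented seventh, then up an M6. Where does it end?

B 6

A minor sixth up from Gb4 is Ebb5.
Ebb5 up an augmented seventh → D6 (12 semitones).
A major sixth up from D6 is B6.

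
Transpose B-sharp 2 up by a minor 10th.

D-sharp 4

The tenth's letter: B up three letter names plus an octave → D.
Moving 15 semitones up from B#2 (the size of a minor tenth) reaches D#4.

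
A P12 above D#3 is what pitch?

A#4

Counting five letter names plus an octave up from D lands on A.
A perfect twelfth spans 19 semitones, so from D#3 the target pitch is A#4.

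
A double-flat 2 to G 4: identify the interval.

augmented fourteenth

A to G spans seven letter names (A-B-C-D-E-F-G), plus an octave: a fourteenth.
A major fourteenth would be 23 semitones; Abb2 to G4 is 24, one semitone wider, so the interval is augmented.
(Equivalently, a compound augmented seventh: an augmented seventh plus an octave.)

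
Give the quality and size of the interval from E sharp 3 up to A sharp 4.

E to A spans four letter names (E-F-G-A), plus an octave: an eleventh.
The perfect eleventh spans 17 semitones, and E#3 to A#4 is exactly 17 semitones — so this is a perfect eleventh.
(Equivalently, a compound perfect fourth: a perfect fourth plus an octave.)

perfect eleventh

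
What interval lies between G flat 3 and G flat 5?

perfect fifteenth

G to G is the same letter name, plus 2 octaves — that makes it a fifteenth of some quality.
Counting semitones, Gb3→Gb5 is 24, which is the perfect fifteenth.
(Equivalently, a compound perfect octave: a perfect octave plus an octave.)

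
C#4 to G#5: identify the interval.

C to G spans five letter names (C-D-E-F-G), plus an octave — that makes it a twelfth of some quality.
Counting semitones, C#4→G#5 is 19, which is the perfect twelfth.
(Equivalently, a compound perfect fifth: a perfect fifth plus an octave.)

perfect twelfth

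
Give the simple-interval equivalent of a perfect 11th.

Subtracting seven from the interval number removes an octave: 11 − 7 = 4.
Quality carries through unchanged, so the simple form is a perfect fourth.

perfect fourth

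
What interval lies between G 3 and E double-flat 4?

G to E spans six letter names (G-A-B-C-D-E), so the interval is some kind of sixth.
G3 to Ebb4 spans 7 semitones — two semitones narrower than the major sixth (9) — giving a diminished sixth.

diminished sixth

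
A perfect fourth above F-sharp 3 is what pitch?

Four letter names up from F: B.
Moving 5 semitones up from F#3 (the size of a perfect fourth) reaches B3.

B 3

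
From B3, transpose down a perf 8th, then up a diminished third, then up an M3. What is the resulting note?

A perfect octave down from B3 is B2.
Up a diminished third from B2: Db3 (2 semitones up).
A major third up from Db3 is F3.

F3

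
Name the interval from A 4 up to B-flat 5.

A to B spans two letter names (A-B), plus an octave, so the interval is some kind of ninth.
At 13 semitones, A4→Bb5 falls one short of a major ninth: minor.
(Equivalently, a compound minor second: a minor second plus an octave.)

minor ninth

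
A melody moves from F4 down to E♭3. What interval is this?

major ninth

Descending from F4 to Eb3 is the same interval as ascending Eb3 to F4.
E to F spans two letter names (E-F), plus an octave — that makes it a ninth of some quality.
Eb3 to F4 is 14 semitones, matching the major ninth exactly, so the quality is major.
(Equivalently, a compound major second: a major second plus an octave.)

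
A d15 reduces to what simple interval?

diminished octave

Each octave removed subtracts seven from the number: 15 − 7 = 8.
So a diminished fifteenth is an octave plus a diminished octave. The quality is unchanged.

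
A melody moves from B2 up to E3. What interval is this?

P4

B to E spans four letter names (B-C-D-E), so the interval is some kind of fourth.
The perfect fourth spans 5 semitones, and B2 to E3 is exactly 5 semitones — so this is a perfect fourth.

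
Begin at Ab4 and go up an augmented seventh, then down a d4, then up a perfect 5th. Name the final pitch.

An augmented seventh up from Ab4 is G#5.
Down a diminished fourth from G#5: D##5 (4 semitones down).
Up a perfect fifth from D##5: A##5 (7 semitones up).

A##5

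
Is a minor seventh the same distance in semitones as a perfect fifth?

No

10 semitones (minor seventh) vs 7 semitones (perfect fifth): not equal.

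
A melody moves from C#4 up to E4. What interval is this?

C to E spans three letter names (C-D-E), so the interval is some kind of third.
A major third would be 4 semitones, but C#4 to E4 is 3 — one semitone narrower, making it a minor third.

minor third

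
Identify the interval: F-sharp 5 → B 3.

perfect 12th

Descending from F#5 to B3 is the same interval as ascending B3 to F#5.
B to F spans five letter names (B-C-D-E-F), plus an octave: a twelfth.
B3 to F#5 is 19 semitones, matching the perfect twelfth exactly, so the quality is perfect.
(Equivalently, a compound perfect fifth: a perfect fifth plus an octave.)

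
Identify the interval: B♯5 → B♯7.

B to B is the same letter name, plus 2 octaves, so the interval is some kind of fifteenth.
B#5 to B#7 is 24 semitones, matching the perfect fifteenth exactly, so the quality is perfect.
(Equivalently, a compound perfect octave: a perfect octave plus an octave.)

perfect fifteenth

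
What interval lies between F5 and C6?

F to C spans five letter names (F-G-A-B-C) — that makes it a fifth of some quality.
F5 to C6 is 7 semitones, matching the perfect fifth exactly, so the quality is perfect.

P5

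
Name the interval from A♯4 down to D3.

Descending from A#4 to D3 is the same interval as ascending D3 to A#4.
D to A spans five letter names (D-E-F-G-A), plus an octave: a twelfth.
D3 to A#4 spans 20 semitones — one semitone wider than the perfect twelfth (19) — giving an augmented twelfth.
(Equivalently, a compound augmented fifth: an augmented fifth plus an octave.)

augmented twelfth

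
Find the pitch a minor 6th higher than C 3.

A-flat 3

Six letter names up from C: A.
Moving 8 semitones up from C3 (the size of a minor sixth) reaches Ab3.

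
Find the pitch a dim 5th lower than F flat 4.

The fifth takes the letter from F down to B.
Moving 6 semitones down from Fb4 (the size of a diminished fifth) reaches Bb3.

B flat 3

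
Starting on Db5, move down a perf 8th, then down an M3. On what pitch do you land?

A perfect octave down from Db5 is Db4.
Db4 down a major third → Bbb3 (4 semitones).

Bbb3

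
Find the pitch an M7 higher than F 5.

Seven letter names up from F: E.
Moving 11 semitones up from F5 (the size of a major seventh) reaches E6.

E 6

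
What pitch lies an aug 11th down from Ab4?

Counting four letter names plus an octave down from A lands on E.
Moving 18 semitones down from Ab4 (the size of an augmented eleventh) reaches Ebb3.

Ebb3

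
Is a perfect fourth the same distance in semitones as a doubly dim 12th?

No

5 semitones (perfect fourth) vs 17 semitones (doubly diminished twelfth): not equal.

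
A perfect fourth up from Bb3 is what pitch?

Eb4

Counting four letter names up from B lands on E.
Moving 5 semitones up from Bb3 (the size of a perfect fourth) reaches Eb4.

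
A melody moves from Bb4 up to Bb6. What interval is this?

B to B is the same letter name, plus 2 octaves: a fifteenth.
Counting semitones, Bb4→Bb6 is 24, which is the perfect fifteenth.
(Equivalently, a compound perfect octave: a perfect octave plus an octave.)

perfect fifteenth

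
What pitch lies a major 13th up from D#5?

The thirteenth's letter: D up six letter names plus an octave → B.
A major thirteenth spans 21 semitones, so from D#5 the target pitch is B#6.

B#6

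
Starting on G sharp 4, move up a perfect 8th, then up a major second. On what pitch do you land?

A sharp 5

Up a perfect octave from G#4: G#5 (12 semitones up).
A major second up from G#5 is A#5.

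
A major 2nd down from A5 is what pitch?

The second takes the letter from A down to G.
Moving 2 semitones down from A5 (the size of a major second) reaches G5.

G5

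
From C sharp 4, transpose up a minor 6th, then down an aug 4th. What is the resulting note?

A minor sixth up from C#4 is A4.
A4 down an augmented fourth → Eb4 (6 semitones).

E flat 4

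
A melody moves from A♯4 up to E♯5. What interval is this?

perfect fifth

A to E spans five letter names (A-B-C-D-E), so the interval is some kind of fifth.
A#4 to E#5 is 7 semitones, matching the perfect fifth exactly, so the quality is perfect.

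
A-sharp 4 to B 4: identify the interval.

minor 2nd

A to B spans two letter names (A-B): a second.
At 1 semitone, A#4→B4 falls one short of a major second: minor.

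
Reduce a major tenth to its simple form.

Subtracting seven from the interval number removes an octave: 10 − 7 = 3.
So a major tenth is an octave plus a major third. The quality is unchanged.

M3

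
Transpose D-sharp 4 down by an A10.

B-flat 2

Counting three letter names plus an octave down from D lands on B.
Moving 17 semitones down from D#4 (the size of an augmented tenth) reaches Bb2.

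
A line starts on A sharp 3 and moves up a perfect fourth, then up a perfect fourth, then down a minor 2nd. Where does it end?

F double-sharp 4

A#3 up a perfect fourth → D#4 (5 semitones).
A perfect fourth up from D#4 is G#4.
G#4 down a minor second → F##4 (1 semitone).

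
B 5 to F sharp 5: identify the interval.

perfect fourth

Descending from B5 to F#5 is the same interval as ascending F#5 to B5.
F to B spans four letter names (F-G-A-B), so the interval is some kind of fourth.
Counting semitones, F#5→B5 is 5, which is the perfect fourth.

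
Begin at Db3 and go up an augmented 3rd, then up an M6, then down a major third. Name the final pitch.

An augmented third up from Db3 is F#3.
A major sixth up from F#3 is D#4.
A major third down from D#4 is B3.

B3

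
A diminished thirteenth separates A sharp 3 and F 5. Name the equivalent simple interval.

Each octave removed subtracts seven from the number: 13 − 7 = 6.
So a diminished thirteenth is an octave plus a diminished sixth. The quality is unchanged.

d6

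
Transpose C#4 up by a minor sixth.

A4

Six letter names up from C: A.
A minor sixth is 8 semitones; 8 semitones up from C#4 gives A4.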